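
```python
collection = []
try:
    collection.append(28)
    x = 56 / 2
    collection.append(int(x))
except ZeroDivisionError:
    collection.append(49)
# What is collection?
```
[28, 28]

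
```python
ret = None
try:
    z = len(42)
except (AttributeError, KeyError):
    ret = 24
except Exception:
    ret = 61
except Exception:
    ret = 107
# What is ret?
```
61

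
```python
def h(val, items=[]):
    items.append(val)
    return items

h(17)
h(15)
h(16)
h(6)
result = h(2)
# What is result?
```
[17, 15, 16, 6, 2]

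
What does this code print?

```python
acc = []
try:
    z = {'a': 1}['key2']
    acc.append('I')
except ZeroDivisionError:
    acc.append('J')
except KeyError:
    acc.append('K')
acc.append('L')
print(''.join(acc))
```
KL

KeyError is caught by its specific handler, not ZeroDivisionError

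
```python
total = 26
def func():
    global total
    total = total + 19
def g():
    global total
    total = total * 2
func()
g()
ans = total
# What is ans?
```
90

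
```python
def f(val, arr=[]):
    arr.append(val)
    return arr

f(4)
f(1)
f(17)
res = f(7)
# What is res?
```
[4, 1, 17, 7]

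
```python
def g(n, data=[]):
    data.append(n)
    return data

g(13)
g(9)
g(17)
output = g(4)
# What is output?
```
[13, 9, 17, 4]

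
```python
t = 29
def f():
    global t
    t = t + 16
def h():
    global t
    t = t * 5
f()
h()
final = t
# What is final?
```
225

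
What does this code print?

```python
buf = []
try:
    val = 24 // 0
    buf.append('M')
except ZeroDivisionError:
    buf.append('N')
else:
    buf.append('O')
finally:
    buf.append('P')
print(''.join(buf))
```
NP

Exception: except runs, else skipped, finally runs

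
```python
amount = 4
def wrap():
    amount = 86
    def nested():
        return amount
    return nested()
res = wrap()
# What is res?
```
86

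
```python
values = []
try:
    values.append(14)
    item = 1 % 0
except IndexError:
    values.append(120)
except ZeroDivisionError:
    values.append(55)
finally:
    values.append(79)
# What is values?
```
[14, 55, 79]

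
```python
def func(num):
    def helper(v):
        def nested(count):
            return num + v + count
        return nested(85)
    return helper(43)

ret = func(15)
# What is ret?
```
143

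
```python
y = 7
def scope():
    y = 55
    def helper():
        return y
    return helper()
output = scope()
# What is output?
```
55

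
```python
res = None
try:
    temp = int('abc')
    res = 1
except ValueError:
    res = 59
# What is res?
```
59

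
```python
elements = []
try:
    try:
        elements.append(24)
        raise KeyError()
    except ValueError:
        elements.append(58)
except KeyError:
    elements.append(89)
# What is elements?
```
[24, 89]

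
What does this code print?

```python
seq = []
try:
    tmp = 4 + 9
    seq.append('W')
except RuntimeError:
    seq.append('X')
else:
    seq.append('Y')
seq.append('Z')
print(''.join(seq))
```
WYZ

else block runs when no exception occurs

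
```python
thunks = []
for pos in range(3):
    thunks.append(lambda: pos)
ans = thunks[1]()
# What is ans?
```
2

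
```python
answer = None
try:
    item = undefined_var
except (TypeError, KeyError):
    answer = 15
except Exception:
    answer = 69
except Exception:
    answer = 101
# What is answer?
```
69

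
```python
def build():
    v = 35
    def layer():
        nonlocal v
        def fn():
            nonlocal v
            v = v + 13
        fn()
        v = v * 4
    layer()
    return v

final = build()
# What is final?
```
192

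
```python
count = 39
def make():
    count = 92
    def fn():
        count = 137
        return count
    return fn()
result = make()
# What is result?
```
137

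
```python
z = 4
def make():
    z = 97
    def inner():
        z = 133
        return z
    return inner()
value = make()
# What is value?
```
133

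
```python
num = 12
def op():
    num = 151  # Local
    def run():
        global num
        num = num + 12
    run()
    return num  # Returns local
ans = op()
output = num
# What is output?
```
24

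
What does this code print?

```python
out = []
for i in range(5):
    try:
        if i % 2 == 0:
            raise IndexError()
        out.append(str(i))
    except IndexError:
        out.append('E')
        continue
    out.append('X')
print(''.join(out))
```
E1XE3XE

continue in except skips rest of loop body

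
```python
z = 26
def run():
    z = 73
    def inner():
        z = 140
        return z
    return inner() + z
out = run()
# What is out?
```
213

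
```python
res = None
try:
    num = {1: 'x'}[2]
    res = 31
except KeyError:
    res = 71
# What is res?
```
71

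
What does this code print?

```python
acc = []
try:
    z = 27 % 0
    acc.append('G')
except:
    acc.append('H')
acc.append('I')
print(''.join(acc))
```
HI

Exception raised in try, caught by bare except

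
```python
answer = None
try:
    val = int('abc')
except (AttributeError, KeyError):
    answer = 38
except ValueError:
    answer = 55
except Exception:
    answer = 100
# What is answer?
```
55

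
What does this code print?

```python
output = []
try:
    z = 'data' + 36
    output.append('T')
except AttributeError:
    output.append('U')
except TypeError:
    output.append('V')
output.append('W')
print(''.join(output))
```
VW

TypeError is caught by its specific handler, not AttributeError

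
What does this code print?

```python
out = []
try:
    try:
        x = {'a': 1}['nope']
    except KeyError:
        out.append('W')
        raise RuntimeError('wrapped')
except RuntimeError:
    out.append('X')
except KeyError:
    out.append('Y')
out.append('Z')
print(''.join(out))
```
WXZ

RuntimeError raised and caught, original KeyError not re-raised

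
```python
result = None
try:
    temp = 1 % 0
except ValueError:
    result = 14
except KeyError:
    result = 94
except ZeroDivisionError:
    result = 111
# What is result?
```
111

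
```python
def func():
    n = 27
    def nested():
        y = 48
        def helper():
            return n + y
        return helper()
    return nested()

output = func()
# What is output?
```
75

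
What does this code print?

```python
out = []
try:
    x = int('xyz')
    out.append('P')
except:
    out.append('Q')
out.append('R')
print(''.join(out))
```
QR

Exception raised in try, caught by bare except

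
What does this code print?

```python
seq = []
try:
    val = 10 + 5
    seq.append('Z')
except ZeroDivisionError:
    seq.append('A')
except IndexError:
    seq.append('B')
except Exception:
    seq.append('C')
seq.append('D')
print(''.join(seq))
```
ZD

No exception, try block completes normally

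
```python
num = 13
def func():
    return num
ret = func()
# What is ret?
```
13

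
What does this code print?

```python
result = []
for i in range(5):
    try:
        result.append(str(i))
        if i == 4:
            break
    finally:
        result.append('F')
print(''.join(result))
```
0F1F2F3F4F

finally runs even when breaking out of loop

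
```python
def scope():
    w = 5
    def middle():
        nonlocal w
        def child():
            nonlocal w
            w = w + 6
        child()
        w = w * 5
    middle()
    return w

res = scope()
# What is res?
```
55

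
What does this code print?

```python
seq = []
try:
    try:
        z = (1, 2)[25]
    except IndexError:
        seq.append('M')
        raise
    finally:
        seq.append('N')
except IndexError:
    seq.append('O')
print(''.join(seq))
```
MNO

finally runs before re-raised exception propagates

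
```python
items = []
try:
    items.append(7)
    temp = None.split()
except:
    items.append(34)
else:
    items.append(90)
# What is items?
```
[7, 34]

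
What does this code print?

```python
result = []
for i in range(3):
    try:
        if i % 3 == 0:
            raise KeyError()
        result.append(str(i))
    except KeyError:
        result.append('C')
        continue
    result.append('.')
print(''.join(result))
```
C1.2.

continue in except skips rest of loop body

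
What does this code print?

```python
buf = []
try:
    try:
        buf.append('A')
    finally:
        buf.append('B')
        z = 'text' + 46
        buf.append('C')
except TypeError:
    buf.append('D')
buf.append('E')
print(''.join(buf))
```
ABDE

Exception in inner finally caught by outer except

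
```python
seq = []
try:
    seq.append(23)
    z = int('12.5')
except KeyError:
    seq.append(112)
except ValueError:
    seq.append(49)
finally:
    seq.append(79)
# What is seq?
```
[23, 49, 79]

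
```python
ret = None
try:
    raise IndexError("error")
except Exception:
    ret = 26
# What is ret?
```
26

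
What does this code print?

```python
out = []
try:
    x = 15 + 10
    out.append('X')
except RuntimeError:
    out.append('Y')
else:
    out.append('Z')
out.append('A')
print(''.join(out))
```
XZA

else block runs when no exception occurs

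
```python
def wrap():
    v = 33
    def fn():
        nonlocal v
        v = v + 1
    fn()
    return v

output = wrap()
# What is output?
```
34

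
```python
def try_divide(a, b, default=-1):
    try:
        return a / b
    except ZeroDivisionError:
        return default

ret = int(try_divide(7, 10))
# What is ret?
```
0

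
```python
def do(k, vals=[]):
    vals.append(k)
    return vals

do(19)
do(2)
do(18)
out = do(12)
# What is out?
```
[19, 2, 18, 12]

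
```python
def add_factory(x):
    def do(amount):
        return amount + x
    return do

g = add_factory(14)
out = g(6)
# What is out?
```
20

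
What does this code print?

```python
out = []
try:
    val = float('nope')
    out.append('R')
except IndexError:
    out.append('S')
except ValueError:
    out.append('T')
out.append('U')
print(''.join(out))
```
TU

ValueError is caught by its specific handler, not IndexError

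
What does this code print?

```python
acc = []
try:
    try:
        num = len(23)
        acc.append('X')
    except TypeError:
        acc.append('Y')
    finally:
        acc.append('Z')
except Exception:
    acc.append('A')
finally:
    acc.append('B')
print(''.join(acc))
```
YZB

Both finally blocks run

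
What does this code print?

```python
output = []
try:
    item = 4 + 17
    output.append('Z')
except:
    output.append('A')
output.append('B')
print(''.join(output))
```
ZB

No exception, try block completes normally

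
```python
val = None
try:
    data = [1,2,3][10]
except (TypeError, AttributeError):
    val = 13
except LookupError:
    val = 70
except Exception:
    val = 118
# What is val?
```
70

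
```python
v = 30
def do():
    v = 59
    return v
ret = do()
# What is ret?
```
59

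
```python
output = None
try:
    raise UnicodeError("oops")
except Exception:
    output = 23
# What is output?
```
23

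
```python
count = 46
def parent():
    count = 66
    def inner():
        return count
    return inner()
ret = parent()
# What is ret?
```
66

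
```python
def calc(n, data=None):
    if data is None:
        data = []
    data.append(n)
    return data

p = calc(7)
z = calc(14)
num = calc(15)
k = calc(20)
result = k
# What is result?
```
[20]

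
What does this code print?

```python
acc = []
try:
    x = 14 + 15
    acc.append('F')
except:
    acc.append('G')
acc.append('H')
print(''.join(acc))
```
FH

No exception, try block completes normally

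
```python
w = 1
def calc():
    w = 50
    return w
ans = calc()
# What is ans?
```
50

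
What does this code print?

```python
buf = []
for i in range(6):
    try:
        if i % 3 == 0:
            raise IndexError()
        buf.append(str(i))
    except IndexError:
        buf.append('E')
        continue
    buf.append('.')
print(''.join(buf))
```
E1.2.E4.5.

continue in except skips rest of loop body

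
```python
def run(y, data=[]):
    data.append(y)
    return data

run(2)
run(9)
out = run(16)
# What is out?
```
[2, 9, 16]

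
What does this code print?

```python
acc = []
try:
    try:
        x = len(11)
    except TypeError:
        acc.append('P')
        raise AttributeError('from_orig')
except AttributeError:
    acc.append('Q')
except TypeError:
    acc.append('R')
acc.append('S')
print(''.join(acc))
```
PQS

AttributeError raised and caught, original TypeError not re-raised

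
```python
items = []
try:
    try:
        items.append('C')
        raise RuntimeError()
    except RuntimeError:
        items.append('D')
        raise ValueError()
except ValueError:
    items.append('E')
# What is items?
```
['C', 'D', 'E']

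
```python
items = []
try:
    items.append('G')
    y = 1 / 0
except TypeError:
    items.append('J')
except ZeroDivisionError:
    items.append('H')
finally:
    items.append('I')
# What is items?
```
['G', 'H', 'I']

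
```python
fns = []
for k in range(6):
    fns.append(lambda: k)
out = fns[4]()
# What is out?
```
5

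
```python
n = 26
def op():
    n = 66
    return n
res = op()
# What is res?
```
66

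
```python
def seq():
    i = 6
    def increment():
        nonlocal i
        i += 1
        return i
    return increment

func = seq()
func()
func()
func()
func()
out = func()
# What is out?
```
11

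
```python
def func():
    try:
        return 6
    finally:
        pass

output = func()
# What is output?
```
6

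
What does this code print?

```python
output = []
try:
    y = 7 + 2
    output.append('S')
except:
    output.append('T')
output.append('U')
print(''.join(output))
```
SU

No exception, try block completes normally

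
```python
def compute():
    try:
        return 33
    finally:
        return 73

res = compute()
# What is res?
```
73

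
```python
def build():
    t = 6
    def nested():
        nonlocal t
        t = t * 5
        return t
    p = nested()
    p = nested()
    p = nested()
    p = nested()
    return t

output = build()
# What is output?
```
3750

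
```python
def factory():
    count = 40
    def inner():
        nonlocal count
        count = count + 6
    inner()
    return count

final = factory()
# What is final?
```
46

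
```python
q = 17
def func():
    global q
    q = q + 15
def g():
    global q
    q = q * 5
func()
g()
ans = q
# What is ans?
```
160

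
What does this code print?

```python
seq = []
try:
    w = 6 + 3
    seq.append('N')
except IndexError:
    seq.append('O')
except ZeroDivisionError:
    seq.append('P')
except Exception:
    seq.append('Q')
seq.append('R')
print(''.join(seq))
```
NR

No exception, try block completes normally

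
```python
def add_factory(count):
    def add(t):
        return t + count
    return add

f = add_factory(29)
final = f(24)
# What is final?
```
53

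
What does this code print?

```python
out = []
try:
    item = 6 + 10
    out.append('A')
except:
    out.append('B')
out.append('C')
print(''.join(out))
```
AC

No exception, try block completes normally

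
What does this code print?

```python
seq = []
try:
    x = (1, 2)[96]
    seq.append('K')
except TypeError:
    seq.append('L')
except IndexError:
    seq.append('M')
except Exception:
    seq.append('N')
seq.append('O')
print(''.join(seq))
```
MO

IndexError matches before generic Exception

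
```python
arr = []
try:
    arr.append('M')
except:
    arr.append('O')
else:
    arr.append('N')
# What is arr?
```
['M', 'N']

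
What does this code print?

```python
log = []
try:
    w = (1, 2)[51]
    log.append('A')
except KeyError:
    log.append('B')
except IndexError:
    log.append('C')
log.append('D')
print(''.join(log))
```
CD

IndexError is caught by its specific handler, not KeyError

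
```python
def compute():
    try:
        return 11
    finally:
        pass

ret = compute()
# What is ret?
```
11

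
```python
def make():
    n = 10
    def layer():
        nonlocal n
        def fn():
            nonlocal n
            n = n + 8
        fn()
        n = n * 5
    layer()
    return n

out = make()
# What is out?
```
90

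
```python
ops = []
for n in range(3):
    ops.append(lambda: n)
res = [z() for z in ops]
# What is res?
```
[2, 2, 2]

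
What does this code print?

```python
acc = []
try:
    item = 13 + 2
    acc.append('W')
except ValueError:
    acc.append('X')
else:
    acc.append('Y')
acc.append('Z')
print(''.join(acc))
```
WYZ

else block runs when no exception occurs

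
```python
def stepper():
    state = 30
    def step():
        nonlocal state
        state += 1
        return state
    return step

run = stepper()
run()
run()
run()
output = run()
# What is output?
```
34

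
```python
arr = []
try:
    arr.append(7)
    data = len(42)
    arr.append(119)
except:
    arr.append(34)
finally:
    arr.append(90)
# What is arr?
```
[7, 34, 90]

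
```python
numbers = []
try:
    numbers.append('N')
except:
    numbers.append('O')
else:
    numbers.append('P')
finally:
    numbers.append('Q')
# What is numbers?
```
['N', 'P', 'Q']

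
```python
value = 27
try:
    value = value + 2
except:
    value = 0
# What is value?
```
29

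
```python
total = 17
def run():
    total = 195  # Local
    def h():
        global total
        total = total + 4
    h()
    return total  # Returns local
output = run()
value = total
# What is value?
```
21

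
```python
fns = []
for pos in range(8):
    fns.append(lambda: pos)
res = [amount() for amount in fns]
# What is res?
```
[7, 7, 7, 7, 7, 7, 7, 7]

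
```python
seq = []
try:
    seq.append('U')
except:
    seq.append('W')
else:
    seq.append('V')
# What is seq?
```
['U', 'V']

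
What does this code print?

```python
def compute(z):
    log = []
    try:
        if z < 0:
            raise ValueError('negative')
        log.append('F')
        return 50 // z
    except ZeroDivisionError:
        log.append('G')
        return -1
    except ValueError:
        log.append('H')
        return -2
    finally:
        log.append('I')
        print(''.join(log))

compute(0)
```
FGI

z=0 causes ZeroDivisionError, caught, finally prints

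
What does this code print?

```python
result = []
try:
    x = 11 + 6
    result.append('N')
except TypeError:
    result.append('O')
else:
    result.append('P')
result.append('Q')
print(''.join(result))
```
NPQ

else block runs when no exception occurs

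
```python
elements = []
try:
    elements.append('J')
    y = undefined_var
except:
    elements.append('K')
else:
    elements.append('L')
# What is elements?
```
['J', 'K']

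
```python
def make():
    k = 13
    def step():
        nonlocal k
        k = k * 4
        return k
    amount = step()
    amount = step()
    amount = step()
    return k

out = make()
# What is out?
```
832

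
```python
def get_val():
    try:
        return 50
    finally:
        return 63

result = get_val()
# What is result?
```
63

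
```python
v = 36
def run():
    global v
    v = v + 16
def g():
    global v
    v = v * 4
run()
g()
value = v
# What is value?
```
208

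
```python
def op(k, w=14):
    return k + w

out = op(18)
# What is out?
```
32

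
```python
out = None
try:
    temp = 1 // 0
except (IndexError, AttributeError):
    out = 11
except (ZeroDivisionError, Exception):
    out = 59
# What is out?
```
59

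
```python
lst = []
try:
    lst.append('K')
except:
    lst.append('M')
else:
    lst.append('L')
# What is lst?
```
['K', 'L']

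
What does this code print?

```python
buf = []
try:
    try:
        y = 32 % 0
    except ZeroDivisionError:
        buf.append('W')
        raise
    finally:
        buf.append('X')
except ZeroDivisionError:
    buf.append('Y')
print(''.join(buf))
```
WXY

finally runs before re-raised exception propagates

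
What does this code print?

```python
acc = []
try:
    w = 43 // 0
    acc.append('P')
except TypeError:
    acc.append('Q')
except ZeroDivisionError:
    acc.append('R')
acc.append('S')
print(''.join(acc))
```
RS

ZeroDivisionError is caught by its specific handler, not TypeError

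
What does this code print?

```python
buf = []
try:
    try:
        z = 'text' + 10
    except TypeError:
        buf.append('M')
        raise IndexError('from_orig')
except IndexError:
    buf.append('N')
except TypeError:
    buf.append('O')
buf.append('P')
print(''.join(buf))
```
MNP

IndexError raised and caught, original TypeError not re-raised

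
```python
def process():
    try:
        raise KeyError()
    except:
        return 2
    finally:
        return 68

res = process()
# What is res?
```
68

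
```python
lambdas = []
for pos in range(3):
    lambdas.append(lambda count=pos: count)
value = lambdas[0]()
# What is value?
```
0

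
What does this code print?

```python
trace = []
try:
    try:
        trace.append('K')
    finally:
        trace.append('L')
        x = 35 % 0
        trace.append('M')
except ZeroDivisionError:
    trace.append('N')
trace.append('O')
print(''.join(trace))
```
KLNO

Exception in inner finally caught by outer except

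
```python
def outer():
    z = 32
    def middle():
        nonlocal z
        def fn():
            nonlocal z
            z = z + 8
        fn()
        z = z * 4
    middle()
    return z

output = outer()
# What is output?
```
160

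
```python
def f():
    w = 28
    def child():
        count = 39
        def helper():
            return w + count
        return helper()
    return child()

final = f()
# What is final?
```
67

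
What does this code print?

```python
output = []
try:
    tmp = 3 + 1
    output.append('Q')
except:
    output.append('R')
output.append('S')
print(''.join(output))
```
QS

No exception, try block completes normally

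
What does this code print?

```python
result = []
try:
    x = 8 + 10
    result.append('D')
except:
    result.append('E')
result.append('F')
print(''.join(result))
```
DF

No exception, try block completes normally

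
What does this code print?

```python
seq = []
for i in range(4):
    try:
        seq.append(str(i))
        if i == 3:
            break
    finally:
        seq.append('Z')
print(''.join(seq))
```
0Z1Z2Z3Z

finally runs even when breaking out of loop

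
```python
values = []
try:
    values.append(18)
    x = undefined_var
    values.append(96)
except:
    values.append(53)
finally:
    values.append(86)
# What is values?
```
[18, 53, 86]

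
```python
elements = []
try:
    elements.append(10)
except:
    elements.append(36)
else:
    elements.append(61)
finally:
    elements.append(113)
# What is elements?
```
[10, 61, 113]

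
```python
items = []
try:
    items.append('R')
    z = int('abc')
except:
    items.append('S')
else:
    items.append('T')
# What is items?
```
['R', 'S']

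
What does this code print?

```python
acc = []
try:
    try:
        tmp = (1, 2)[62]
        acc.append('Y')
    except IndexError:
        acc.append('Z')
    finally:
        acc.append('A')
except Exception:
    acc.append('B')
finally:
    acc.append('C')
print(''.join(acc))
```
ZAC

Both finally blocks run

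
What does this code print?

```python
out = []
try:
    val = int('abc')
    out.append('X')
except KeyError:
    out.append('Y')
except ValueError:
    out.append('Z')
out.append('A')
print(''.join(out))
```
ZA

ValueError is caught by its specific handler, not KeyError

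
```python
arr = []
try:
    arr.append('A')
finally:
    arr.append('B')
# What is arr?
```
['A', 'B']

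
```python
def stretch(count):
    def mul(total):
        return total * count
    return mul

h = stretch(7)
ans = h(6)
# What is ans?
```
42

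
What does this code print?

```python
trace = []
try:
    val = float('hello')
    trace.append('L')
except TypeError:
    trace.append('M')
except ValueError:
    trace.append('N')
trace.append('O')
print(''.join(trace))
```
NO

ValueError is caught by its specific handler, not TypeError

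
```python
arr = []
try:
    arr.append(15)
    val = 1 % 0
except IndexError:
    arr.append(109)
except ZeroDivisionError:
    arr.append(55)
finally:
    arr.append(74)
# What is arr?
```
[15, 55, 74]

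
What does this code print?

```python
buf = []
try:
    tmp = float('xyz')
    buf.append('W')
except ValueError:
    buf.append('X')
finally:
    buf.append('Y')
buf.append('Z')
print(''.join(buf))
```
XYZ

finally always runs, even after exception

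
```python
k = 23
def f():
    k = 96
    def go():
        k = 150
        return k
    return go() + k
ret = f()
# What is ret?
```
246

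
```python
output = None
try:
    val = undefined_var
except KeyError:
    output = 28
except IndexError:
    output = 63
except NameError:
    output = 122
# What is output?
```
122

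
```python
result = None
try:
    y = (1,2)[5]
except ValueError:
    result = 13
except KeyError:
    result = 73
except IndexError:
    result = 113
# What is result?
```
113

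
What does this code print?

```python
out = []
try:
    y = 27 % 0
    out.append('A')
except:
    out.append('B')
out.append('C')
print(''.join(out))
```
BC

Exception raised in try, caught by bare except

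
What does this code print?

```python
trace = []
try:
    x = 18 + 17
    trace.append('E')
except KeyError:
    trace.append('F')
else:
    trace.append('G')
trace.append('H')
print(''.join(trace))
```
EGH

else block runs when no exception occurs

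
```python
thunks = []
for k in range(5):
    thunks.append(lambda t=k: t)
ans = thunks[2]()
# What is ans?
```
2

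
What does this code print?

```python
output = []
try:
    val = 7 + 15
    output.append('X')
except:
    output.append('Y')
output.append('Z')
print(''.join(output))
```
XZ

No exception, try block completes normally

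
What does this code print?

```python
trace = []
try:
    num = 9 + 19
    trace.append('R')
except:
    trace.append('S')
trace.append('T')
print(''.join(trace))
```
RT

No exception, try block completes normally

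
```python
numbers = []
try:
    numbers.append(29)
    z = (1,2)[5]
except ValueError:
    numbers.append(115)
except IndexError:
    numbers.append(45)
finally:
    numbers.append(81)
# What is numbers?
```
[29, 45, 81]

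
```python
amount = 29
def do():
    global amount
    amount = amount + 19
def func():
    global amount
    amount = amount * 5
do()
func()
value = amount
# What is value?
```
240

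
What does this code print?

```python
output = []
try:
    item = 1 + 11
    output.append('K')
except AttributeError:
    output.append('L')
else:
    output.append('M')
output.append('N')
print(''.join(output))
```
KMN

else block runs when no exception occurs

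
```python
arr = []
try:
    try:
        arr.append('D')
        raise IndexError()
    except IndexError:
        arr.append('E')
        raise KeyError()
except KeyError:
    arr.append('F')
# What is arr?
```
['D', 'E', 'F']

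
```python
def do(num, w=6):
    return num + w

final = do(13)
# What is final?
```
19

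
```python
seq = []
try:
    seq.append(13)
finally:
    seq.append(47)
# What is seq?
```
[13, 47]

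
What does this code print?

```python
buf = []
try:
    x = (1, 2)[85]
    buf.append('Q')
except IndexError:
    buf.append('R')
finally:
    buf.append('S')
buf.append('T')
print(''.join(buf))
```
RST

finally always runs, even after exception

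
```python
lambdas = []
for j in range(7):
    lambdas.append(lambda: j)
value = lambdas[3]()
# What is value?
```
6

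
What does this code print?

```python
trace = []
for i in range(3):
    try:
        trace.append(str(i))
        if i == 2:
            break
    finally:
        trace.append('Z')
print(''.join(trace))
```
0Z1Z2Z

finally runs even when breaking out of loop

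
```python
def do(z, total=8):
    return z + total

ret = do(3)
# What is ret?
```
11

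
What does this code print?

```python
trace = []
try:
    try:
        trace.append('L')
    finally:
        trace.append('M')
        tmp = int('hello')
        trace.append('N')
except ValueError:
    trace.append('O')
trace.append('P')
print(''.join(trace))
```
LMOP

Exception in inner finally caught by outer except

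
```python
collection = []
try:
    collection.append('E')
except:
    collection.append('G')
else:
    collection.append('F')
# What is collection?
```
['E', 'F']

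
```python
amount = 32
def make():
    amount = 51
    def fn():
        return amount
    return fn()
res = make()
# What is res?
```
51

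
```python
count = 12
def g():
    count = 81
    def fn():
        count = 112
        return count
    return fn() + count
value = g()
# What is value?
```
193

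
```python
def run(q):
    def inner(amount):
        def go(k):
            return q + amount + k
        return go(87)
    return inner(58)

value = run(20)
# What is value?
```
165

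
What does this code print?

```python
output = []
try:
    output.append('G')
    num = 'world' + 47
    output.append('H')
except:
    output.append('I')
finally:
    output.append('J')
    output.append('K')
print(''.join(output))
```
GIJK

Code before exception runs, then except, then all of finally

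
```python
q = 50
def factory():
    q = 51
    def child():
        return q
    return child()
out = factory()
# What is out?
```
51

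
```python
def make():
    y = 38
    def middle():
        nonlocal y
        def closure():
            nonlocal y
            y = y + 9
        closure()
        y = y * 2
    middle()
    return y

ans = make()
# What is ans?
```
94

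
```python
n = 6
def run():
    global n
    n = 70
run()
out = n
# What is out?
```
70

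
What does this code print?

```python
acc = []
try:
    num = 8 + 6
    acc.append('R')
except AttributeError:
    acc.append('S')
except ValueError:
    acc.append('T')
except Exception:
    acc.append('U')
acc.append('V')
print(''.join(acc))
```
RV

No exception, try block completes normally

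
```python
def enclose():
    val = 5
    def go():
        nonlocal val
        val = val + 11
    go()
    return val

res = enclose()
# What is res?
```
16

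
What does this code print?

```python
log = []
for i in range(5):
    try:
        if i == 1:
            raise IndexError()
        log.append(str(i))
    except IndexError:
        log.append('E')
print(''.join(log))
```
0E234

Exception on i=1 caught, loop continues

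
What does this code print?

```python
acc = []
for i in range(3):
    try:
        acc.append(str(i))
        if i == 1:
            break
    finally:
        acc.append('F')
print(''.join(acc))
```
0F1F

finally runs even when breaking out of loop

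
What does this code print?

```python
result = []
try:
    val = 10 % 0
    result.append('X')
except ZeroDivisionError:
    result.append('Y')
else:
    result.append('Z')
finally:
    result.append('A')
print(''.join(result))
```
YA

Exception: except runs, else skipped, finally runs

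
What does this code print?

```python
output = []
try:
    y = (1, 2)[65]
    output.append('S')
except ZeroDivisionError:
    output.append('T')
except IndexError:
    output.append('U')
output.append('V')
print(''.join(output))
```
UV

IndexError is caught by its specific handler, not ZeroDivisionError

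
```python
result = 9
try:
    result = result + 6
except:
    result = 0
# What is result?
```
15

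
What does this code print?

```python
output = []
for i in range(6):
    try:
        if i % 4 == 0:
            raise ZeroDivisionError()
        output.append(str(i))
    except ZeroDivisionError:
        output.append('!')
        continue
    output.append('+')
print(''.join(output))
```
!1+2+3+!5+

continue in except skips rest of loop body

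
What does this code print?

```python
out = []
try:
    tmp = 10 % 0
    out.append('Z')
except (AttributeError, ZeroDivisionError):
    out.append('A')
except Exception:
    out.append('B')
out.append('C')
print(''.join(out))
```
AC

ZeroDivisionError matches tuple containing it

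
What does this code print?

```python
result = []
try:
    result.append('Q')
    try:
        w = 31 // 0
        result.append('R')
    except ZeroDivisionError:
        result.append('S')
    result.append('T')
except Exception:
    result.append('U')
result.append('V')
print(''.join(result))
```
QSTV

Inner exception caught by inner handler, outer continues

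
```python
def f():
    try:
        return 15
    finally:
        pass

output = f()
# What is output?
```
15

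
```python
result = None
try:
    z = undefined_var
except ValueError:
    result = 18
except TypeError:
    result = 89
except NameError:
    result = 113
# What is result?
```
113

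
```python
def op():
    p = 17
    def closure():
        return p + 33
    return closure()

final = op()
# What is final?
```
50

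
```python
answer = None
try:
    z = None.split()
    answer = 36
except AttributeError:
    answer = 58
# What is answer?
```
58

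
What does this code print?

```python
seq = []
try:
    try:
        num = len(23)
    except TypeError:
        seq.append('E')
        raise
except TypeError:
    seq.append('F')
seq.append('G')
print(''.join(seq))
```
EFG

raise without argument re-raises current exception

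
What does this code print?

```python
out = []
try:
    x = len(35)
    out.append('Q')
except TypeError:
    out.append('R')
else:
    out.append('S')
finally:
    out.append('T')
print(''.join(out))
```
RT

Exception: except runs, else skipped, finally runs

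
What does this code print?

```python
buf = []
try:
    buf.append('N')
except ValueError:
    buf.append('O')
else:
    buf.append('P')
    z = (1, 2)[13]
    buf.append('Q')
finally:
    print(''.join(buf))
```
NP

Try succeeds, else appends 'P', IndexError in else is uncaught, finally prints before exception propagates ('Q' never appended)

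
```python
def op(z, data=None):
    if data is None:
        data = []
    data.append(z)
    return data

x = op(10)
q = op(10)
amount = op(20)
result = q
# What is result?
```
[10]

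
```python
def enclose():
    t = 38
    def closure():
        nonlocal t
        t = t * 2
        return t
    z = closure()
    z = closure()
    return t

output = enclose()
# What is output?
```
152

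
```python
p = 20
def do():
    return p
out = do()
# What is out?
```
20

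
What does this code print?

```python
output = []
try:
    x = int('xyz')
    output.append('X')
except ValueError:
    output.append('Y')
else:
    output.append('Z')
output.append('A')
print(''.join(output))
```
YA

else block skipped when exception is caught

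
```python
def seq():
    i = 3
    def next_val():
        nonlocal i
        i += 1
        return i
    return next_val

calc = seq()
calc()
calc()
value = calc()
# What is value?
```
6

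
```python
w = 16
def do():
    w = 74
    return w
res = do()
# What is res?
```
74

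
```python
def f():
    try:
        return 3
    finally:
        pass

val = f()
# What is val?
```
3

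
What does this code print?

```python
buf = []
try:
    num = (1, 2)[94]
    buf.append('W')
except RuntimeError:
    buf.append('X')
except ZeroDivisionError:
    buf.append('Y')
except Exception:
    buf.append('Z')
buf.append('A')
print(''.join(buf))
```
ZA

IndexError not specifically caught, falls to Exception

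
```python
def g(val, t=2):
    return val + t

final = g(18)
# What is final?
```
20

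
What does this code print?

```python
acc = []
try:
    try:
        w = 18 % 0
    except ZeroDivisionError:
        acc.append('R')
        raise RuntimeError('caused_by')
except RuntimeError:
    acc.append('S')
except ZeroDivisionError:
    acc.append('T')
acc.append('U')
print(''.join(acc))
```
RSU

RuntimeError raised and caught, original ZeroDivisionError not re-raised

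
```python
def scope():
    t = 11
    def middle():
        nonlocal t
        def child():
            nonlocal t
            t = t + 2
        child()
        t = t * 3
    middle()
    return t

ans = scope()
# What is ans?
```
39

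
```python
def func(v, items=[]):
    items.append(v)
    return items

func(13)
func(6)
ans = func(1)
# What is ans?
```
[13, 6, 1]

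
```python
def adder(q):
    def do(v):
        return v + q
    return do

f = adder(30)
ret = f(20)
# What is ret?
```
50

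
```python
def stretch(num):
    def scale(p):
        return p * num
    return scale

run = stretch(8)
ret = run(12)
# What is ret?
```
96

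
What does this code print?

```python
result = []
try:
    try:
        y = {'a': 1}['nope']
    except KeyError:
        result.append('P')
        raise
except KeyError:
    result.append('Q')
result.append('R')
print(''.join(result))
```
PQR

raise without argument re-raises current exception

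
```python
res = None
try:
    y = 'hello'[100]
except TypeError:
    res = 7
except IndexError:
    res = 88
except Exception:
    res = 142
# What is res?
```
88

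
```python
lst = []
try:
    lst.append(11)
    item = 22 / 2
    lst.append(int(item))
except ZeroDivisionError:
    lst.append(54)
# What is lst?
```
[11, 11]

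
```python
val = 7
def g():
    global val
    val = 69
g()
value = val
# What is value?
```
69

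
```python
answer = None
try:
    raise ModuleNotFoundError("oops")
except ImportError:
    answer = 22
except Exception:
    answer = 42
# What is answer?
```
22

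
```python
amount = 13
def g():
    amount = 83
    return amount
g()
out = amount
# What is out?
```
13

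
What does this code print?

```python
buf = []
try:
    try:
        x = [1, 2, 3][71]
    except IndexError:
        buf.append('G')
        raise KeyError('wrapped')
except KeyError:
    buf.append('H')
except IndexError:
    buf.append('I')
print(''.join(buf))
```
GH

New KeyError raised, caught by outer KeyError handler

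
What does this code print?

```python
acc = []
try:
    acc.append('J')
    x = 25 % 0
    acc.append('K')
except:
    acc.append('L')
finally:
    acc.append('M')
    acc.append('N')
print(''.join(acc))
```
JLMN

Code before exception runs, then except, then all of finally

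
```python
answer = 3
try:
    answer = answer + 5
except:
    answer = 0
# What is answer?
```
8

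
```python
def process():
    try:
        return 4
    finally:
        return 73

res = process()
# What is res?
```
73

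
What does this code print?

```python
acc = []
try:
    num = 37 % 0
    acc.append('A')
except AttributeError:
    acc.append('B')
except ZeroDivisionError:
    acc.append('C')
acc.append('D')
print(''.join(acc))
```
CD

ZeroDivisionError is caught by its specific handler, not AttributeError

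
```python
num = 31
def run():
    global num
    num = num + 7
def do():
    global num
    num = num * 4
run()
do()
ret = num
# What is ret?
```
152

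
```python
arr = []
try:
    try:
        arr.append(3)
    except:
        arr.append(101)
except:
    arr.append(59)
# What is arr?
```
[3]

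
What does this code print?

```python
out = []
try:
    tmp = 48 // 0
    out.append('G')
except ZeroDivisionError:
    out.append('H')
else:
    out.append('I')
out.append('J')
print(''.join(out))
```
HJ

else block skipped when exception is caught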